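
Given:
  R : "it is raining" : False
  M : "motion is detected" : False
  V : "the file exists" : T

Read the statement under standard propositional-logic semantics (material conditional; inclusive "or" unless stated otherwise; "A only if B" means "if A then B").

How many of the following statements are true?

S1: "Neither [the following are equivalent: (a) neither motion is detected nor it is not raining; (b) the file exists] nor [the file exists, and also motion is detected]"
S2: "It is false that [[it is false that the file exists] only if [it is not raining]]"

1

S1: In symbols: ((M ↓ ¬R) ↔ V) ↓ (V ∧ M)

¬R = ¬F = T
M ↓ ¬R = F ↓ T = F
(M ↓ ¬R) ↔ V = F ↔ T = F
V ∧ M = T ∧ F = F
((M ↓ ¬R) ↔ V) ↓ (V ∧ M) = F ↓ F = T
Hence S1 is true.

S2: In symbols: ¬(¬V → ¬R)

¬V = ¬T = F
¬R = ¬F = T
¬V → ¬R = F → T = T
¬(¬V → ¬R) = ¬T = F
So S2 is false.

Count: 1.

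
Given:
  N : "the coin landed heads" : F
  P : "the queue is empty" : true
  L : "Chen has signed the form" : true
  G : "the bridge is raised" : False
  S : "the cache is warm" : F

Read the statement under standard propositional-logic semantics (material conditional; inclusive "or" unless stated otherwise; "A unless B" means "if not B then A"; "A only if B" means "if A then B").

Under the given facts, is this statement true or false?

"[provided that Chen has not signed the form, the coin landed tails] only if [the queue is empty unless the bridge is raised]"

Values: L=True, N=False, P=True, G=False.
Formalization: (not L -> not N) -> (P or G)

not L = not True = False
not N = not False = True
not L -> not N = False -> True = True
P or G = True or False = True
(not L -> not N) -> (P or G) = True -> True = True

True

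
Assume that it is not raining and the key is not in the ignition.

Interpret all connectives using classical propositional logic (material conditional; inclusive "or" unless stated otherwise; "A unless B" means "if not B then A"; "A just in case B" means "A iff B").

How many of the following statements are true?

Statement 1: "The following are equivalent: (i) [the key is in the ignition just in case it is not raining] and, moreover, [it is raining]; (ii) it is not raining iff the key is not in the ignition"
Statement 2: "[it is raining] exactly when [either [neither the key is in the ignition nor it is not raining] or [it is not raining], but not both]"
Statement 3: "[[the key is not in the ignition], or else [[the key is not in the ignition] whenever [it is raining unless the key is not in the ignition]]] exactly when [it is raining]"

0

Let N = "the key is in the ignition" (F), M = "it is raining" (F).

Statement 1: This is ((N <-> ~M) & M) <-> (~M <-> ~N).

~M = ~F = T
N <-> ~M = F <-> T = F
(N <-> ~M) & M = F & F = F
~M = ~F = T
~N = ~F = T
~M <-> ~N = T <-> T = T
((N <-> ~M) & M) <-> (~M <-> ~N) = F <-> T = F
So Statement 1 is false.

Statement 2: Parsed as M <-> ((N nor ~M) xor ~M)

~M = ~F = T
N nor ~M = F nor T = F
~M = ~F = T
(N nor ~M) xor ~M = F xor T = T
M <-> ((N nor ~M) xor ~M) = F <-> T = F
Hence Statement 2 is false.

Statement 3: In symbols: (~N | ((M | ~N) -> ~N)) <-> M

~N = ~F = T
~N = ~F = T
M | ~N = F | T = T
~N = ~F = T
(M | ~N) -> ~N = T -> T = T
~N | ((M | ~N) -> ~N) = T | T = T
(~N | ((M | ~N) -> ~N)) <-> M = T <-> F = F
Hence Statement 3 is false.

0 of the 3 statements are true (none).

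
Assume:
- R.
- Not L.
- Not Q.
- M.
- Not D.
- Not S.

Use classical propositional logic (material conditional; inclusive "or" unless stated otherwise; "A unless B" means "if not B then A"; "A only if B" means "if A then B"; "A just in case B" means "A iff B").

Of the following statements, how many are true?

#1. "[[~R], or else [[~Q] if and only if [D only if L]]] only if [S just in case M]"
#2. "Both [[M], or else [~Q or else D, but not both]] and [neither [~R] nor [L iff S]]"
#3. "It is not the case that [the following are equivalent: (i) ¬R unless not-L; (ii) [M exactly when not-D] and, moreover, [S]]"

#1: Parsed as (not R or (not Q iff (D -> L))) -> (S iff M)

not R = not True = False
not Q = not False = True
D -> L = False -> False = True
not Q iff (D -> L) = True iff True = True
not R or (not Q iff (D -> L)) = False or True = True
S iff M = False iff True = False
(not R or (not Q iff (D -> L))) -> (S iff M) = True -> False = False
So #1 is false.

#2: Formalization: (M or (not Q xor D)) and (not R nor (L iff S))

not Q = not False = True
not Q xor D = True xor False = True
M or (not Q xor D) = True or True = True
not R = not True = False
L iff S = False iff False = True
not R nor (L iff S) = False nor True = False
(M or (not Q xor D)) and (not R nor (L iff S)) = True and False = False
Thus #2 is false.

#3: This is not ((not R or not L) iff ((M iff not D) and S)).

not R = not True = False
not L = not False = True
not R or not L = False or True = True
not D = not False = True
M iff not D = True iff True = True
(M iff not D) and S = True and False = False
(not R or not L) iff ((M iff not D) and S) = True iff False = False
not ((not R or not L) iff ((M iff not D) and S)) = not False = True
So #3 is true.

Count: 1.

1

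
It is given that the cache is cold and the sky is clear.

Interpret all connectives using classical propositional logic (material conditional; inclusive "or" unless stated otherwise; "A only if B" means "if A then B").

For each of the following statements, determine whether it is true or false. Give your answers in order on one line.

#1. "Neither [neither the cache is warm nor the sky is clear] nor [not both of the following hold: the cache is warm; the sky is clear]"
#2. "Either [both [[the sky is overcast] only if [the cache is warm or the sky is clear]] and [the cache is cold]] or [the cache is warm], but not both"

Let P = "the cache is warm" (F), Q = "the sky is overcast" (F).

#1: Formalization: (P nor ~Q) nor (P nand ~Q)

~Q = ~F = T
P nor ~Q = F nor T = F
~Q = ~F = T
P nand ~Q = F nand T = T
(P nor ~Q) nor (P nand ~Q) = F nor T = F
So #1 is false.

#2: Parsed as ((Q -> (P | ~Q)) & ~P) xor P

~Q = ~F = T
P | ~Q = F | T = T
Q -> (P | ~Q) = F -> T = T
~P = ~F = T
(Q -> (P | ~Q)) & ~P = T & T = T
((Q -> (P | ~Q)) & ~P) xor P = T xor F = T
Hence #2 is true.

#1 false / #2 true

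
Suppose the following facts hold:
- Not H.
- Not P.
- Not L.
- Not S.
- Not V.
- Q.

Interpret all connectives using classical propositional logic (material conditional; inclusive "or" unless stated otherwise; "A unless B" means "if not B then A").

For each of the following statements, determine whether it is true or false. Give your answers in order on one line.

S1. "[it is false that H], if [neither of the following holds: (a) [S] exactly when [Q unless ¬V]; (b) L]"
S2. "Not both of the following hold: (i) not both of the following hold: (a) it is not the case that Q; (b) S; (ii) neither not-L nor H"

S1 True / S2 True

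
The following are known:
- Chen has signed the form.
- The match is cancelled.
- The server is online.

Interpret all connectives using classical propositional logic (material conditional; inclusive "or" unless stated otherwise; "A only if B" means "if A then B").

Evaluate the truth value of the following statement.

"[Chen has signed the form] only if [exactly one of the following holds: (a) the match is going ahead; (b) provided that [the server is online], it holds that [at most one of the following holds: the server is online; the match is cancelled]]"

The statement is false.

Let P = "Chen has signed the form" (T), Q = "the match is cancelled" (T), R = "the server is online" (T).
Parsed as P → (¬Q ⊕ (R → (R ↑ Q)))

¬Q = ¬T = F
R ↑ Q = T ↑ T = F
R → (R ↑ Q) = T → F = F
¬Q ⊕ (R → (R ↑ Q)) = F ⊕ F = F
P → (¬Q ⊕ (R → (R ↑ Q))) = T → F = F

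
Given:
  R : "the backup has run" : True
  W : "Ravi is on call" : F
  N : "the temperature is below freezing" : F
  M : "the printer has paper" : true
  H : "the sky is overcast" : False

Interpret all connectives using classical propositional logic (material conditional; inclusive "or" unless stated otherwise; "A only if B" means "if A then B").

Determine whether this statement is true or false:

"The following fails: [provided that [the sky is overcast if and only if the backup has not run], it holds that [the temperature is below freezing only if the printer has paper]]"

The statement is false.

Parsed as ¬((H ↔ ¬R) → (N → M))

¬R = ¬T = F
H ↔ ¬R = F ↔ F = T
N → M = F → T = T
(H ↔ ¬R) → (N → M) = T → T = T
¬((H ↔ ¬R) → (N → M)) = ¬T = F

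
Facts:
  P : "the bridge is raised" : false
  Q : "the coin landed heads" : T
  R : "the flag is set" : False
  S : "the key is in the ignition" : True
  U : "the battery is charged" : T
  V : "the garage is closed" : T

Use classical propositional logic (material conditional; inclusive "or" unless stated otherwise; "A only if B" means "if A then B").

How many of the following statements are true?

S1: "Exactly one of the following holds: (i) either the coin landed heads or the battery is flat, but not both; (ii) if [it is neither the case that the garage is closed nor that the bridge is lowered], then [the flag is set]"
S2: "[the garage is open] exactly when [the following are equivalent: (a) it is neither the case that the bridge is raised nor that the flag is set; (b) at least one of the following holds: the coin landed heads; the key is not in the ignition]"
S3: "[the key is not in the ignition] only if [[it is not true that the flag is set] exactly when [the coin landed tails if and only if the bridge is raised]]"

1

S1: In symbols: (Q xor not U) xor ((V nor not P) -> R)

not U = not True = False
Q xor not U = True xor False = True
not P = not False = True
V nor not P = True nor True = False
(V nor not P) -> R = False -> False = True
(Q xor not U) xor ((V nor not P) -> R) = True xor True = False
Thus S1 is false.

S2: In symbols: not V iff ((P nor R) iff (Q or not S))

not V = not True = False
P nor R = False nor False = True
not S = not True = False
Q or not S = True or False = True
(P nor R) iff (Q or not S) = True iff True = True
not V iff ((P nor R) iff (Q or not S)) = False iff True = False
So S2 is false.

S3: Formalization: not S -> (not R iff (not Q iff P))

not S = not True = False
not R = not False = True
not Q = not True = False
not Q iff P = False iff False = True
not R iff (not Q iff P) = True iff True = True
not S -> (not R iff (not Q iff P)) = False -> True = True
Thus S3 is true.

1 of the 3 statements is true.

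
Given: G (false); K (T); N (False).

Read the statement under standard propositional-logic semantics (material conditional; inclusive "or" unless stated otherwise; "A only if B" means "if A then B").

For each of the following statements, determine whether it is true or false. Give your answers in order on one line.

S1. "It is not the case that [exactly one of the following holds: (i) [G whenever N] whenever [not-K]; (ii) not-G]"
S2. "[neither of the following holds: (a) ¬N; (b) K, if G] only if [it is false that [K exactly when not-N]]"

S1 T / S2 T

S1: Parsed as ¬((¬K → (N → G)) ⊕ ¬G)

¬K = ¬T = F
N → G = F → F = T
¬K → (N → G) = F → T = T
¬G = ¬F = T
(¬K → (N → G)) ⊕ ¬G = T ⊕ T = F
¬((¬K → (N → G)) ⊕ ¬G) = ¬F = T
Hence S1 is true.

S2: Formalization: (¬N ↓ (G → K)) → ¬(K ↔ ¬N)

¬N = ¬F = T
G → K = F → T = T
¬N ↓ (G → K) = T ↓ T = F
¬N = ¬F = T
K ↔ ¬N = T ↔ T = T
¬(K ↔ ¬N) = ¬T = F
(¬N ↓ (G → K)) → ¬(K ↔ ¬N) = F → F = T
Thus S2 is true.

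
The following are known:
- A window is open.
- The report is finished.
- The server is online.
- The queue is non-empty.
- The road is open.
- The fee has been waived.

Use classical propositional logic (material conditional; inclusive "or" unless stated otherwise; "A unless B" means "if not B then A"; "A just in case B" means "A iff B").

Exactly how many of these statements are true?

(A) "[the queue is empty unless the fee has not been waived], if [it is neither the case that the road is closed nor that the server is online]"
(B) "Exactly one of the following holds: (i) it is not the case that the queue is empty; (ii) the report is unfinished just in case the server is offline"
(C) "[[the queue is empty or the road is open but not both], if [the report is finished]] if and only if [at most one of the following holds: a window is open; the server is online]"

Let U = "the road is closed" (F), R = "the server is online" (T), S = "the queue is empty" (F), V = "the fee has been waived" (T), Q = "the report is finished" (T), P = "a window is open" (T).

(A): In symbols: (U nor R) -> (S | ~V)

U nor R = F nor T = F
~V = ~T = F
S | ~V = F | F = F
(U nor R) -> (S | ~V) = F -> F = T
So (A) is true.

(B): Formalization: ~S xor (~Q <-> ~R)

~S = ~F = T
~Q = ~T = F
~R = ~T = F
~Q <-> ~R = F <-> F = T
~S xor (~Q <-> ~R) = T xor T = F
So (B) is false.

(C): This is (Q -> (S xor ~U)) <-> (P nand R).

~U = ~F = T
S xor ~U = F xor T = T
Q -> (S xor ~U) = T -> T = T
P nand R = T nand T = F
(Q -> (S xor ~U)) <-> (P nand R) = T <-> F = F
Thus (C) is false.

1 of the 3 statements is true ((A)).

1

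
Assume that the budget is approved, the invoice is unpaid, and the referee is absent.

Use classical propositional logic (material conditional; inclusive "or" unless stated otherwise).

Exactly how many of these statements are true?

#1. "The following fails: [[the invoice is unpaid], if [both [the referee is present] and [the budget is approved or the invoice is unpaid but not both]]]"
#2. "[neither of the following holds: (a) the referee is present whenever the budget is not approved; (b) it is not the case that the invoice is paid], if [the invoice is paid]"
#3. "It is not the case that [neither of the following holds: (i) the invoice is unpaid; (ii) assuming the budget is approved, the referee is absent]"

2

Let R = "the referee is present" (F), P = "the budget is approved" (T), Q = "the invoice is paid" (F).

#1: This is ~((R & (P xor ~Q)) -> ~Q).

~Q = ~F = T
P xor ~Q = T xor T = F
R & (P xor ~Q) = F & F = F
~Q = ~F = T
(R & (P xor ~Q)) -> ~Q = F -> T = T
~((R & (P xor ~Q)) -> ~Q) = ~T = F
Hence #1 is false.

#2: This is Q -> ((~P -> R) nor ~Q).

~P = ~T = F
~P -> R = F -> F = T
~Q = ~F = T
(~P -> R) nor ~Q = T nor T = F
Q -> ((~P -> R) nor ~Q) = F -> F = T
Hence #2 is true.

#3: This is ~(~Q nor (P -> ~R)).

~Q = ~F = T
~R = ~F = T
P -> ~R = T -> T = T
~Q nor (P -> ~R) = T nor T = F
~(~Q nor (P -> ~R)) = ~F = T
Thus #3 is true.

Count: 2.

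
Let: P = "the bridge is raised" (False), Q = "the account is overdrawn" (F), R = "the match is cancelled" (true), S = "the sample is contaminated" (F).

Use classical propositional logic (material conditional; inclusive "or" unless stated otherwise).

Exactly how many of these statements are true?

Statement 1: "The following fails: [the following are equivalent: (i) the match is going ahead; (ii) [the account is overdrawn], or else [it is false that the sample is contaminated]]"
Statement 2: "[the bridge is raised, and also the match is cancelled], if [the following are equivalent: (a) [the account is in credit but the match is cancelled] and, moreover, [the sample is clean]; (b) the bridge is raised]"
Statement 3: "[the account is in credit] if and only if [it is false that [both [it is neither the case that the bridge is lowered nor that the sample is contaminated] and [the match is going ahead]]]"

3

Statement 1: Parsed as ¬(¬R ↔ (Q ∨ ¬S))

¬R = ¬T = F
¬S = ¬F = T
Q ∨ ¬S = F ∨ T = T
¬R ↔ (Q ∨ ¬S) = F ↔ T = F
¬(¬R ↔ (Q ∨ ¬S)) = ¬F = T
Hence Statement 1 is true.

Statement 2: Parsed as (((¬Q ∧ R) ∧ ¬S) ↔ P) → (P ∧ R)

¬Q = ¬F = T
¬Q ∧ R = T ∧ T = T
¬S = ¬F = T
(¬Q ∧ R) ∧ ¬S = T ∧ T = T
((¬Q ∧ R) ∧ ¬S) ↔ P = T ↔ F = F
P ∧ R = F ∧ T = F
(((¬Q ∧ R) ∧ ¬S) ↔ P) → (P ∧ R) = F → F = T
Hence Statement 2 is true.

Statement 3: This is ¬Q ↔ ¬((¬P ↓ S) ∧ ¬R).

¬Q = ¬F = T
¬P = ¬F = T
¬P ↓ S = T ↓ F = F
¬R = ¬T = F
(¬P ↓ S) ∧ ¬R = F ∧ F = F
¬((¬P ↓ S) ∧ ¬R) = ¬F = T
¬Q ↔ ¬((¬P ↓ S) ∧ ¬R) = T ↔ T = T
Thus Statement 3 is true.

Count: 3.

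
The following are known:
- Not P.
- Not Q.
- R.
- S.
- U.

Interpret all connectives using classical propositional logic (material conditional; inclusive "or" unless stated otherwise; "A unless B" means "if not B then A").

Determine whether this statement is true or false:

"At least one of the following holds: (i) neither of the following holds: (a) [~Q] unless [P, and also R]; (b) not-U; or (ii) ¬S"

false

In symbols: ((not Q or (P and R)) nor not U) or not S

not Q = not False = True
P and R = False and True = False
not Q or (P and R) = True or False = True
not U = not True = False
(not Q or (P and R)) nor not U = True nor False = False
not S = not True = False
((not Q or (P and R)) nor not U) or not S = False or False = False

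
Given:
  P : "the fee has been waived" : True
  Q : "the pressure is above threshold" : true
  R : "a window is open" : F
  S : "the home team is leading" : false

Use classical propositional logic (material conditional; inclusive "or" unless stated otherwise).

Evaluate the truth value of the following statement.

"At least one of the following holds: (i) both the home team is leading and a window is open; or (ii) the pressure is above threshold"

The statement is true.

Values: S=F, R=F, Q=T.
In symbols: (S & R) | Q

S & R = F & F = F
(S & R) | Q = F | T = T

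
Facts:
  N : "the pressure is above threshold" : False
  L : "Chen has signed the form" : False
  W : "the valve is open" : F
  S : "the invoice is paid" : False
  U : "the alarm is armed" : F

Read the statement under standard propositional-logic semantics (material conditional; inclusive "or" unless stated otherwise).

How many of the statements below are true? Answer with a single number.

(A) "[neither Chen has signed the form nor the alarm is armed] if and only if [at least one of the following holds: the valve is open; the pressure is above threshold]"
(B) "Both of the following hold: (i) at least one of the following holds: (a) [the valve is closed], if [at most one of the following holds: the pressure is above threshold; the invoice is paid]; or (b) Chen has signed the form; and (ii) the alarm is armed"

(A): Parsed as (L nor U) <-> (W | N)

L nor U = F nor F = T
W | N = F | F = F
(L nor U) <-> (W | N) = T <-> F = F
So (A) is false.

(B): This is (((N nand S) -> ~W) | L) & U.

N nand S = F nand F = T
~W = ~F = T
(N nand S) -> ~W = T -> T = T
((N nand S) -> ~W) | L = T | F = T
(((N nand S) -> ~W) | L) & U = T & F = F
Thus (B) is false.

True statements: 0 (none).

0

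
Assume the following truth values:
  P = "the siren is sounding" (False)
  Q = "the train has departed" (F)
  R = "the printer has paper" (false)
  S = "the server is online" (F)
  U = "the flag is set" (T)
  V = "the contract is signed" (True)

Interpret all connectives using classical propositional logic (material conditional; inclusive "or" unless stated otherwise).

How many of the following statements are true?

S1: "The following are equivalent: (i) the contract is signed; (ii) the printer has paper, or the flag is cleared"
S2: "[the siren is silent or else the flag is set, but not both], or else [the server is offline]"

S1: Formalization: V ↔ (R ∨ ¬U)

¬U = ¬T = F
R ∨ ¬U = F ∨ F = F
V ↔ (R ∨ ¬U) = T ↔ F = F
Hence S1 is false.

S2: In symbols: (¬P ⊕ U) ∨ ¬S

¬P = ¬F = T
¬P ⊕ U = T ⊕ T = F
¬S = ¬F = T
(¬P ⊕ U) ∨ ¬S = F ∨ T = T
So S2 is true.

True statements: 1 (S2).

1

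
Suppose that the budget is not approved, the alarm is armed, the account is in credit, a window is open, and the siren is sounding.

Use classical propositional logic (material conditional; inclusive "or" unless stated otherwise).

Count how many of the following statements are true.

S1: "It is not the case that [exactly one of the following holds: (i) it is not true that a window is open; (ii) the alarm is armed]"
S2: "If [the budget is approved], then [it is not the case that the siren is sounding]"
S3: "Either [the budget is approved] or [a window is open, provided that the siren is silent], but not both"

Let S = "a window is open" (T), Q = "the alarm is armed" (T), P = "the budget is approved" (F), U = "the siren is sounding" (T).

S1: Parsed as ¬(¬S ⊕ Q)

¬S = ¬T = F
¬S ⊕ Q = F ⊕ T = T
¬(¬S ⊕ Q) = ¬T = F
Thus S1 is false.

S2: This is P → ¬U.

¬U = ¬T = F
P → ¬U = F → F = T
So S2 is true.

S3: In symbols: P ⊕ (¬U → S)

¬U = ¬T = F
¬U → S = F → T = T
P ⊕ (¬U → S) = F ⊕ T = T
Thus S3 is true.

2 of the 3 statements are true.

2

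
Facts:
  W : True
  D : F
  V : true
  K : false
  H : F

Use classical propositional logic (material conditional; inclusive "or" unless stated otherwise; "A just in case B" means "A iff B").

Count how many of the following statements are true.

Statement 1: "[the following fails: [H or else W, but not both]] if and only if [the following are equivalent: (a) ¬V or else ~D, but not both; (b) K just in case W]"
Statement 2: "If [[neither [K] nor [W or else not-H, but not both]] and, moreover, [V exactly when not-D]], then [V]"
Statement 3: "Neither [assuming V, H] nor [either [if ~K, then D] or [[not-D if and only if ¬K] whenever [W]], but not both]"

Statement 1: In symbols: not (H xor W) iff ((not V xor not D) iff (K iff W))

H xor W = False xor True = True
not (H xor W) = not True = False
not V = not True = False
not D = not False = True
not V xor not D = False xor True = True
K iff W = False iff True = False
(not V xor not D) iff (K iff W) = True iff False = False
not (H xor W) iff ((not V xor not D) iff (K iff W)) = False iff False = True
So Statement 1 is true.

Statement 2: Parsed as ((K nor (W xor not H)) and (V iff not D)) -> V

not H = not False = True
W xor not H = True xor True = False
K nor (W xor not H) = False nor False = True
not D = not False = True
V iff not D = True iff True = True
(K nor (W xor not H)) and (V iff not D) = True and True = True
((K nor (W xor not H)) and (V iff not D)) -> V = True -> True = True
Thus Statement 2 is true.

Statement 3: Parsed as (V -> H) nor ((not K -> D) xor (W -> (not D iff not K)))

V -> H = True -> False = False
not K = not False = True
not K -> D = True -> False = False
not D = not False = True
not K = not False = True
not D iff not K = True iff True = True
W -> (not D iff not K) = True -> True = True
(not K -> D) xor (W -> (not D iff not K)) = False xor True = True
(V -> H) nor ((not K -> D) xor (W -> (not D iff not K))) = False nor True = False
So Statement 3 is false.

Count: 2.

2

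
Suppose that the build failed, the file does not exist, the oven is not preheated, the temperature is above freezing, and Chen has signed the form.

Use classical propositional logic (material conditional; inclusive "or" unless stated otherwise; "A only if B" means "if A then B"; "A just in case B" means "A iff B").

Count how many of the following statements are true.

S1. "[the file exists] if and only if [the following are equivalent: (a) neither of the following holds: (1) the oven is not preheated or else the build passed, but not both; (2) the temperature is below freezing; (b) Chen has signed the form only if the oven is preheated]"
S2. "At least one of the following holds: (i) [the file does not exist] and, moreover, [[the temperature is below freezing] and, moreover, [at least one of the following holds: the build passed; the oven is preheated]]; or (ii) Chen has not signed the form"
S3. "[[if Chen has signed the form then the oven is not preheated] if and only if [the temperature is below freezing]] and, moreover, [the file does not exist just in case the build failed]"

0

Let Q = "the file exists" (False), R = "the oven is preheated" (False), P = "the build passed" (False), S = "the temperature is below freezing" (False), U = "Chen has signed the form" (True).

S1: Parsed as Q iff (((not R xor P) nor S) iff (U -> R))

not R = not False = True
not R xor P = True xor False = True
(not R xor P) nor S = True nor False = False
U -> R = True -> False = False
((not R xor P) nor S) iff (U -> R) = False iff False = True
Q iff (((not R xor P) nor S) iff (U -> R)) = False iff True = False
Thus S1 is false.

S2: Formalization: (not Q and (S and (P or R))) or not U

not Q = not False = True
P or R = False or False = False
S and (P or R) = False and False = False
not Q and (S and (P or R)) = True and False = False
not U = not True = False
(not Q and (S and (P or R))) or not U = False or False = False
Hence S2 is false.

S3: Formalization: ((U -> not R) iff S) and (not Q iff not P)

not R = not False = True
U -> not R = True -> True = True
(U -> not R) iff S = True iff False = False
not Q = not False = True
not P = not False = True
not Q iff not P = True iff True = True
((U -> not R) iff S) and (not Q iff not P) = False and True = False
Hence S3 is false.

Count: 0.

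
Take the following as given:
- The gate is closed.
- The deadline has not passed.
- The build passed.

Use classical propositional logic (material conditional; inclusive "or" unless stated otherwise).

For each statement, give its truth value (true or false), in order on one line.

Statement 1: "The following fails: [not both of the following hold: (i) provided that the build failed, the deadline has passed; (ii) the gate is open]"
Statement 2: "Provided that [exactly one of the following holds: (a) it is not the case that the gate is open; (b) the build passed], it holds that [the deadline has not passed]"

Statement 1 false, Statement 2 true

Let R = "the build passed" (T), Q = "the deadline has passed" (F), P = "the gate is open" (F).

Statement 1: Formalization: ~((~R -> Q) nand P)

~R = ~T = F
~R -> Q = F -> F = T
(~R -> Q) nand P = T nand F = T
~((~R -> Q) nand P) = ~T = F
Thus Statement 1 is false.

Statement 2: This is (~P xor R) -> ~Q.

~P = ~F = T
~P xor R = T xor T = F
~Q = ~F = T
(~P xor R) -> ~Q = F -> T = T
So Statement 2 is true.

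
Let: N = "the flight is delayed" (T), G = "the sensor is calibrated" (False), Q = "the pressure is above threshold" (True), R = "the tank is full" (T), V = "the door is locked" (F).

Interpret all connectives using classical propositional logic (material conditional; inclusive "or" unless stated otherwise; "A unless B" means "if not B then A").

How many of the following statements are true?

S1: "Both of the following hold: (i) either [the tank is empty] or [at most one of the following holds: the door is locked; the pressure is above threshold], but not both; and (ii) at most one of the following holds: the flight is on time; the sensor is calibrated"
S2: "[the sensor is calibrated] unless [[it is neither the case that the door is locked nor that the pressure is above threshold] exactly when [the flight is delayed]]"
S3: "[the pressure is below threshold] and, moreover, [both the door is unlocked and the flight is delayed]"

S1: Formalization: (¬R ⊕ (V ↑ Q)) ∧ (¬N ↑ G)

¬R = ¬T = F
V ↑ Q = F ↑ T = T
¬R ⊕ (V ↑ Q) = F ⊕ T = T
¬N = ¬T = F
¬N ↑ G = F ↑ F = T
(¬R ⊕ (V ↑ Q)) ∧ (¬N ↑ G) = T ∧ T = T
So S1 is true.

S2: Parsed as G ∨ ((V ↓ Q) ↔ N)

V ↓ Q = F ↓ T = F
(V ↓ Q) ↔ N = F ↔ T = F
G ∨ ((V ↓ Q) ↔ N) = F ∨ F = F
Hence S2 is false.

S3: Formalization: ¬Q ∧ (¬V ∧ N)

¬Q = ¬T = F
¬V = ¬F = T
¬V ∧ N = T ∧ T = T
¬Q ∧ (¬V ∧ N) = F ∧ T = F
Hence S3 is false.

1 of the 3 statements is true (S1).

1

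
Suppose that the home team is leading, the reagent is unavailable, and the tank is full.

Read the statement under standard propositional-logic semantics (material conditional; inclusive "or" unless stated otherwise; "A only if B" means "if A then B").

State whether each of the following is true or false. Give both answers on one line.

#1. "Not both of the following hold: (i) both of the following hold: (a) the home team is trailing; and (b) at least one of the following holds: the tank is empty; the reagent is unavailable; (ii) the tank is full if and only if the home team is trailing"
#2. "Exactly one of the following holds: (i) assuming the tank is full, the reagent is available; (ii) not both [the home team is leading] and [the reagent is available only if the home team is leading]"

#1 true, #2 false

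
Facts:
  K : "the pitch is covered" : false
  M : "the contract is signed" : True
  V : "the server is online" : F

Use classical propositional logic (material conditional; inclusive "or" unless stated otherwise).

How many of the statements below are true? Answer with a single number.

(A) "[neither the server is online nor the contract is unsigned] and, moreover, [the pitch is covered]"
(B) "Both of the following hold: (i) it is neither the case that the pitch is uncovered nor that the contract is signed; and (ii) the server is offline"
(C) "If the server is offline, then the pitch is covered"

0

(A): Parsed as (V nor not M) and K

not M = not True = False
V nor not M = False nor False = True
(V nor not M) and K = True and False = False
Thus (A) is false.

(B): In symbols: (not K nor M) and not V

not K = not False = True
not K nor M = True nor True = False
not V = not False = True
(not K nor M) and not V = False and True = False
Thus (B) is false.

(C): This is not V -> K.

not V = not False = True
not V -> K = True -> False = False
Thus (C) is false.

Count: 0.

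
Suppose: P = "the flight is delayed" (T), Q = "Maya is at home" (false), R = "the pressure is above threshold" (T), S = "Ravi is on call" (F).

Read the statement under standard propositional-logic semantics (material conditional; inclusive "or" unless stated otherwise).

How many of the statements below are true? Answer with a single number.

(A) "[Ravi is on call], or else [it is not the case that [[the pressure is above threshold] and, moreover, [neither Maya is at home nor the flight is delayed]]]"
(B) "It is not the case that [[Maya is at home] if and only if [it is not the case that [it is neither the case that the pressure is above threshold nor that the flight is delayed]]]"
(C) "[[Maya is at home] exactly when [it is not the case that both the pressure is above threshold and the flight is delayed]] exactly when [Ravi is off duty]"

(A): Parsed as S ∨ ¬(R ∧ (Q ↓ P))

Q ↓ P = F ↓ T = F
R ∧ (Q ↓ P) = T ∧ F = F
¬(R ∧ (Q ↓ P)) = ¬F = T
S ∨ ¬(R ∧ (Q ↓ P)) = F ∨ T = T
Hence (A) is true.

(B): This is ¬(Q ↔ ¬(R ↓ P)).

R ↓ P = T ↓ T = F
¬(R ↓ P) = ¬F = T
Q ↔ ¬(R ↓ P) = F ↔ T = F
¬(Q ↔ ¬(R ↓ P)) = ¬F = T
Thus (B) is true.

(C): Parsed as (Q ↔ (R ↑ P)) ↔ ¬S

R ↑ P = T ↑ T = F
Q ↔ (R ↑ P) = F ↔ F = T
¬S = ¬F = T
(Q ↔ (R ↑ P)) ↔ ¬S = T ↔ T = T
Thus (C) is true.

Count: 3.

3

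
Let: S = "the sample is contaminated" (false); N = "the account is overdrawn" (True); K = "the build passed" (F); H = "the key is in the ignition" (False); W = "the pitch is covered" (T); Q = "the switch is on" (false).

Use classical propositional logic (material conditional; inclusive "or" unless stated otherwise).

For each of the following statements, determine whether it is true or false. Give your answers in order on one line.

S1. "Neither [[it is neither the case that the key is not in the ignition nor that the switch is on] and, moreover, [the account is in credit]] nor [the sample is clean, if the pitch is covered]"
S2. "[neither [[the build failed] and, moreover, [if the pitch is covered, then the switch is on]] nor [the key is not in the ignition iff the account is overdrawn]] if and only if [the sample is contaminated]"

S1 False; S2 True

S1: This is ((~H nor Q) & ~N) nor (W -> ~S).

~H = ~F = T
~H nor Q = T nor F = F
~N = ~T = F
(~H nor Q) & ~N = F & F = F
~S = ~F = T
W -> ~S = T -> T = T
((~H nor Q) & ~N) nor (W -> ~S) = F nor T = F
Hence S1 is false.

S2: This is ((~K & (W -> Q)) nor (~H <-> N)) <-> S.

~K = ~F = T
W -> Q = T -> F = F
~K & (W -> Q) = T & F = F
~H = ~F = T
~H <-> N = T <-> T = T
(~K & (W -> Q)) nor (~H <-> N) = F nor T = F
((~K & (W -> Q)) nor (~H <-> N)) <-> S = F <-> F = T
Thus S2 is true.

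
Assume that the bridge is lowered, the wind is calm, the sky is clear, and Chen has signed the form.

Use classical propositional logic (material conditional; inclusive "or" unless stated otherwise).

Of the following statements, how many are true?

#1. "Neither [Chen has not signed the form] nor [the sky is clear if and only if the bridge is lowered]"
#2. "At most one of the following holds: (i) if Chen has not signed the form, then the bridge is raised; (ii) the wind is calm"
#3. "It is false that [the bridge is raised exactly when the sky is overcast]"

Let S = "Chen has signed the form" (T), R = "the sky is overcast" (F), P = "the bridge is raised" (F), Q = "the wind is strong" (F).

#1: Formalization: ¬S ↓ (¬R ↔ ¬P)

¬S = ¬T = F
¬R = ¬F = T
¬P = ¬F = T
¬R ↔ ¬P = T ↔ T = T
¬S ↓ (¬R ↔ ¬P) = F ↓ T = F
So #1 is false.

#2: In symbols: (¬S → P) ↑ ¬Q

¬S = ¬T = F
¬S → P = F → F = T
¬Q = ¬F = T
(¬S → P) ↑ ¬Q = T ↑ T = F
Hence #2 is false.

#3: This is ¬(P ↔ R).

P ↔ R = F ↔ F = T
¬(P ↔ R) = ¬T = F
Hence #3 is false.

Count: 0.

0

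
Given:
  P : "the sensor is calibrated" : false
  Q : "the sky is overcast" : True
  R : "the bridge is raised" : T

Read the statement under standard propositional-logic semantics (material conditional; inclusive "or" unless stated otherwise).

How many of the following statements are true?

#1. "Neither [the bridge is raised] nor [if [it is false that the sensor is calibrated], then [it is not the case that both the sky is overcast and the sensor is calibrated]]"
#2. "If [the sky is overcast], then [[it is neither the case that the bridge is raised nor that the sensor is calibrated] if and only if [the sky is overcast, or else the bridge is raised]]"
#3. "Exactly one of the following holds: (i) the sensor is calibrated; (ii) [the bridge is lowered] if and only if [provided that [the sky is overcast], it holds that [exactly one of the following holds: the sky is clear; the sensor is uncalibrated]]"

#1: Formalization: R nor (~P -> (Q nand P))

~P = ~F = T
Q nand P = T nand F = T
~P -> (Q nand P) = T -> T = T
R nor (~P -> (Q nand P)) = T nor T = F
Thus #1 is false.

#2: Formalization: Q -> ((R nor P) <-> (Q | R))

R nor P = T nor F = F
Q | R = T | T = T
(R nor P) <-> (Q | R) = F <-> T = F
Q -> ((R nor P) <-> (Q | R)) = T -> F = F
Hence #2 is false.

#3: Formalization: P xor (~R <-> (Q -> (~Q xor ~P)))

~R = ~T = F
~Q = ~T = F
~P = ~F = T
~Q xor ~P = F xor T = T
Q -> (~Q xor ~P) = T -> T = T
~R <-> (Q -> (~Q xor ~P)) = F <-> T = F
P xor (~R <-> (Q -> (~Q xor ~P))) = F xor F = F
Hence #3 is false.

True statements: 0 (none).

0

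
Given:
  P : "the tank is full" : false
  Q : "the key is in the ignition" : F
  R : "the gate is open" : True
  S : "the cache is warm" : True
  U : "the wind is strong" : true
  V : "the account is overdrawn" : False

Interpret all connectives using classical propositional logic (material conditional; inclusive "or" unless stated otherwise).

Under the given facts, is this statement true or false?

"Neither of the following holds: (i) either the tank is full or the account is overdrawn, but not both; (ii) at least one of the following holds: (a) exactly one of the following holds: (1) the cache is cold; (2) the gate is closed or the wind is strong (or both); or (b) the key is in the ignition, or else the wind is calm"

This is (P ⊕ V) ↓ ((¬S ⊕ (¬R ∨ U)) ∨ (Q ∨ ¬U)).

P ⊕ V = F ⊕ F = F
¬S = ¬T = F
¬R = ¬T = F
¬R ∨ U = F ∨ T = T
¬S ⊕ (¬R ∨ U) = F ⊕ T = T
¬U = ¬T = F
Q ∨ ¬U = F ∨ F = F
(¬S ⊕ (¬R ∨ U)) ∨ (Q ∨ ¬U) = T ∨ F = T
(P ⊕ V) ↓ ((¬S ⊕ (¬R ∨ U)) ∨ (Q ∨ ¬U)) = F ↓ T = F

The statement is false.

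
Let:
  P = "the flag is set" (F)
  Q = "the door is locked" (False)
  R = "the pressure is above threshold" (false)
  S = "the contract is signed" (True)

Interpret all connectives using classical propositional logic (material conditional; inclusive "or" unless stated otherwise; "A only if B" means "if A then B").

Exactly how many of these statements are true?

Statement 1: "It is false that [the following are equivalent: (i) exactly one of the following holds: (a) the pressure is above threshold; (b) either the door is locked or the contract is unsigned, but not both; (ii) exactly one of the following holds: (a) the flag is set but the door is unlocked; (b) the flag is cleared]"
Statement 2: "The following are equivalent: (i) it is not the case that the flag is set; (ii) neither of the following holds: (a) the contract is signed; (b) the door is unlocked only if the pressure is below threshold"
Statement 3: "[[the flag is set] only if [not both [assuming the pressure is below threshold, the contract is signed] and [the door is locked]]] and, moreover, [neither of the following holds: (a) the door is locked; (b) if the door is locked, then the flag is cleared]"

Statement 1: Formalization: ~((R xor (Q xor ~S)) <-> ((P & ~Q) xor ~P))

~S = ~T = F
Q xor ~S = F xor F = F
R xor (Q xor ~S) = F xor F = F
~Q = ~F = T
P & ~Q = F & T = F
~P = ~F = T
(P & ~Q) xor ~P = F xor T = T
(R xor (Q xor ~S)) <-> ((P & ~Q) xor ~P) = F <-> T = F
~((R xor (Q xor ~S)) <-> ((P & ~Q) xor ~P)) = ~F = T
Thus Statement 1 is true.

Statement 2: This is ~P <-> (S nor (~Q -> ~R)).

~P = ~F = T
~Q = ~F = T
~R = ~F = T
~Q -> ~R = T -> T = T
S nor (~Q -> ~R) = T nor T = F
~P <-> (S nor (~Q -> ~R)) = T <-> F = F
Hence Statement 2 is false.

Statement 3: In symbols: (P -> ((~R -> S) nand Q)) & (Q nor (Q -> ~P))

~R = ~F = T
~R -> S = T -> T = T
(~R -> S) nand Q = T nand F = T
P -> ((~R -> S) nand Q) = F -> T = T
~P = ~F = T
Q -> ~P = F -> T = T
Q nor (Q -> ~P) = F nor T = F
(P -> ((~R -> S) nand Q)) & (Q nor (Q -> ~P)) = T & F = F
Hence Statement 3 is false.

Count: 1.

1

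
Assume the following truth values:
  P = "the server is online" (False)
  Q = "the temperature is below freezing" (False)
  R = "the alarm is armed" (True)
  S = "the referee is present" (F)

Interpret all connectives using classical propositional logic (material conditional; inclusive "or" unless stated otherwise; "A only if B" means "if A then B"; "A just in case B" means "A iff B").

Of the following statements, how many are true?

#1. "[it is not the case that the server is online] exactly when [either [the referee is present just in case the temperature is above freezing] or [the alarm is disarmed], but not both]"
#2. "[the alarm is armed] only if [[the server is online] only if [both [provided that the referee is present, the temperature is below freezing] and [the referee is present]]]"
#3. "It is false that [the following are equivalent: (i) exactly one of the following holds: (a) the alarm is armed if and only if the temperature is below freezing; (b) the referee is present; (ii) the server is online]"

#1: Parsed as ¬P ↔ ((S ↔ ¬Q) ⊕ ¬R)

¬P = ¬F = T
¬Q = ¬F = T
S ↔ ¬Q = F ↔ T = F
¬R = ¬T = F
(S ↔ ¬Q) ⊕ ¬R = F ⊕ F = F
¬P ↔ ((S ↔ ¬Q) ⊕ ¬R) = T ↔ F = F
So #1 is false.

#2: In symbols: R → (P → ((S → Q) ∧ S))

S → Q = F → F = T
(S → Q) ∧ S = T ∧ F = F
P → ((S → Q) ∧ S) = F → F = T
R → (P → ((S → Q) ∧ S)) = T → T = T
Hence #2 is true.

#3: This is ¬(((R ↔ Q) ⊕ S) ↔ P).

R ↔ Q = T ↔ F = F
(R ↔ Q) ⊕ S = F ⊕ F = F
((R ↔ Q) ⊕ S) ↔ P = F ↔ F = T
¬(((R ↔ Q) ⊕ S) ↔ P) = ¬T = F
Hence #3 is false.

Count: 1.

1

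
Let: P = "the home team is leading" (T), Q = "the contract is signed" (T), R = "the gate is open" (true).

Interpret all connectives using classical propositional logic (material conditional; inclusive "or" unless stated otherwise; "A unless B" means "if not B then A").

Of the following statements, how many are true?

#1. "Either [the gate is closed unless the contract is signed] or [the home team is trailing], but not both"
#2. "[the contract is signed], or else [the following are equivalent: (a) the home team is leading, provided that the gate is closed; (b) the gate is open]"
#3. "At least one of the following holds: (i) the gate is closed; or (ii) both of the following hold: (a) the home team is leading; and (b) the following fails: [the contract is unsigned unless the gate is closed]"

#1: Parsed as (~R | Q) xor ~P

~R = ~T = F
~R | Q = F | T = T
~P = ~T = F
(~R | Q) xor ~P = T xor F = T
So #1 is true.

#2: Formalization: Q | ((~R -> P) <-> R)

~R = ~T = F
~R -> P = F -> T = T
(~R -> P) <-> R = T <-> T = T
Q | ((~R -> P) <-> R) = T | T = T
Thus #2 is true.

#3: This is ~R | (P & ~(~Q | ~R)).

~R = ~T = F
~Q = ~T = F
~R = ~T = F
~Q | ~R = F | F = F
~(~Q | ~R) = ~F = T
P & ~(~Q | ~R) = T & T = T
~R | (P & ~(~Q | ~R)) = F | T = T
Hence #3 is true.

True statements: 3.

3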